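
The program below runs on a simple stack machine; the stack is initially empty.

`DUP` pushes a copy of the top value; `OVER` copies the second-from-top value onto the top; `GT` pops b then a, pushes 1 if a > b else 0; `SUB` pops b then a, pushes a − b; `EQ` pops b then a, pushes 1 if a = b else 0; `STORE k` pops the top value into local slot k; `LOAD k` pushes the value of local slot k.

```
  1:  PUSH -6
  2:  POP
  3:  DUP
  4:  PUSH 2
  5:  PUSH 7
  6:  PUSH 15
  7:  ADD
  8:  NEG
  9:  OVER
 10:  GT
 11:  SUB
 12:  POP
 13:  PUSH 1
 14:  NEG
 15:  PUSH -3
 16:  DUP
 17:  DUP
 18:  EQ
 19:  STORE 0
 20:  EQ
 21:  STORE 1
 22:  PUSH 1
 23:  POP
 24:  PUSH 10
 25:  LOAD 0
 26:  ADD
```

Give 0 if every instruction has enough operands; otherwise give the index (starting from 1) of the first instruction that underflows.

PUSH -6 : -6
POP     : (empty)
DUP  — needs 1 operand, stack has 0 → underflow

3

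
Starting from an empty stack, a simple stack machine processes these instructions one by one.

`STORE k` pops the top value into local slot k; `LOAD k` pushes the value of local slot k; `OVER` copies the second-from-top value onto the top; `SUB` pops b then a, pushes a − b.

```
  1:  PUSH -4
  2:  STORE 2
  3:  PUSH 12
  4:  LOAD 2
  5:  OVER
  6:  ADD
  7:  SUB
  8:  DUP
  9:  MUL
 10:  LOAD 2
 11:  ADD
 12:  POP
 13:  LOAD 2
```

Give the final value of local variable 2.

-4

PUSH -4 → -4
STORE 2 → (empty)
PUSH 12 → 12
LOAD 2  → 12 -4
OVER    → 12 -4 12
ADD     → 12 8
SUB     → 4
DUP     → 4 4
MUL     → 16
LOAD 2  → 16 -4
ADD     → 12
POP     → (empty)
LOAD 2  → -4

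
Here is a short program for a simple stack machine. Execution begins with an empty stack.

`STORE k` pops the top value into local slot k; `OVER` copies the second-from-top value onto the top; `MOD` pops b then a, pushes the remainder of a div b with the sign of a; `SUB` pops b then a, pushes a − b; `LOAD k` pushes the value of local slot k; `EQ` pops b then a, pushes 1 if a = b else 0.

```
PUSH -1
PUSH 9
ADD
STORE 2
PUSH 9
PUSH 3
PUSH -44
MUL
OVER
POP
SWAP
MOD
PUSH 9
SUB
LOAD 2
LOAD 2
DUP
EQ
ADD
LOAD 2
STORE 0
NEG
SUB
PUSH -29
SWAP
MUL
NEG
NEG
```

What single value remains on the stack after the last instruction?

174

PUSH -1  : -1
PUSH 9   : -1 9
ADD      : 8
STORE 2  : (empty)
PUSH 9   : 9
PUSH 3   : 9 3
PUSH -44 : 9 3 -44
MUL      : 9 -132
OVER     : 9 -132 9
POP      : 9 -132
SWAP     : -132 9
MOD      : -6
PUSH 9   : -6 9
SUB      : -15
LOAD 2   : -15 8
LOAD 2   : -15 8 8
DUP      : -15 8 8 8
EQ       : -15 8 1
ADD      : -15 9
LOAD 2   : -15 9 8
STORE 0  : -15 9
NEG      : -15 -9
SUB      : -6
PUSH -29 : -6 -29
SWAP     : -29 -6
MUL      : 174
NEG      : -174
NEG      : 174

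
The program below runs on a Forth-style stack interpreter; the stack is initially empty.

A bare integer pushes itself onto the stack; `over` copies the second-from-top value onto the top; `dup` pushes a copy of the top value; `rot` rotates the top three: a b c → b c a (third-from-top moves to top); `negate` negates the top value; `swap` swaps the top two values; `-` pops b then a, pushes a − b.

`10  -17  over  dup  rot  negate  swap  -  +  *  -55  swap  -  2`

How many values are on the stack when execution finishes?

2

10     : 10
-17    : 10 -17
over   : 10 -17 10
dup    : 10 -17 10 10
rot    : 10 10 10 -17
negate : 10 10 10 17
swap   : 10 10 17 10
-      : 10 10 7
+      : 10 17
*      : 170
-55    : 170 -55
swap   : -55 170
-      : -225
2      : -225 2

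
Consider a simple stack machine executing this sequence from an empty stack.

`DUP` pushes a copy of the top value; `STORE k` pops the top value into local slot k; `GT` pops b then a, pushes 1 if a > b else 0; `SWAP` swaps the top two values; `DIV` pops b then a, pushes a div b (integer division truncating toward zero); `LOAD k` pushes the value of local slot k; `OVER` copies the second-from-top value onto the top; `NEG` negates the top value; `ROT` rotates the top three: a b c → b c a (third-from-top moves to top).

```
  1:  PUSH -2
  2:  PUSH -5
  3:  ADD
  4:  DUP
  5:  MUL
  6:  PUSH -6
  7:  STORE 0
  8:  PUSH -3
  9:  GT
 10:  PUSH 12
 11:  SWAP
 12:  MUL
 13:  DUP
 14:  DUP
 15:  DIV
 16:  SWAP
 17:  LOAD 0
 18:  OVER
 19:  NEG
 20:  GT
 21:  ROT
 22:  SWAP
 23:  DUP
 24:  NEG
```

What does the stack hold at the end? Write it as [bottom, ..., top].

[12, 1, 1, -1]

PUSH -2 : -2
PUSH -5 : -2 -5
ADD     : -7
DUP     : -7 -7
MUL     : 49
PUSH -6 : 49 -6
STORE 0 : 49
PUSH -3 : 49 -3
GT      : 1
PUSH 12 : 1 12
SWAP    : 12 1
MUL     : 12
DUP     : 12 12
DUP     : 12 12 12
DIV     : 12 1
SWAP    : 1 12
LOAD 0  : 1 12 -6
OVER    : 1 12 -6 12
NEG     : 1 12 -6 -12
GT      : 1 12 1
ROT     : 12 1 1
SWAP    : 12 1 1
DUP     : 12 1 1 1
NEG     : 12 1 1 -1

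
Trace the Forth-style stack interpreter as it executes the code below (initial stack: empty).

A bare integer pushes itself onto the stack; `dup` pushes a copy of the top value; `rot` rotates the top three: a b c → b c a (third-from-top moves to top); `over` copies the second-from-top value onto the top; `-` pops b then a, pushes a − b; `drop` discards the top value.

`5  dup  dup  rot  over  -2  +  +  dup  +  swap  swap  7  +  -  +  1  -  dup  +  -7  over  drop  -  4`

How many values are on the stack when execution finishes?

2

5     5
dup   5 5
dup   5 5 5
rot   5 5 5
over  5 5 5 5
-2    5 5 5 5 -2
+     5 5 5 3
+     5 5 8
dup   5 5 8 8
+     5 5 16
swap  5 16 5
swap  5 5 16
7     5 5 16 7
+     5 5 23
-     5 -18
+     -13
1     -13 1
-     -14
dup   -14 -14
+     -28
-7    -28 -7
over  -28 -7 -28
drop  -28 -7
-     -21
4     -21 4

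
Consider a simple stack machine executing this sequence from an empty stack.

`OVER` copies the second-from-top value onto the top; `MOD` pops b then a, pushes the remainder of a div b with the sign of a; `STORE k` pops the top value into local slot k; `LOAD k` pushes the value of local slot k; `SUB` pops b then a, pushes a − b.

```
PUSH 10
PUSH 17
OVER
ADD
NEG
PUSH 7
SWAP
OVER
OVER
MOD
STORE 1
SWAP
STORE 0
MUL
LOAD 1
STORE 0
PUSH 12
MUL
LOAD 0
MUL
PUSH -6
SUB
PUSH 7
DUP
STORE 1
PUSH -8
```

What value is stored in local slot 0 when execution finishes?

7

PUSH 10 -> [10]
PUSH 17 -> [10, 17]
OVER    -> [10, 17, 10]
ADD     -> [10, 27]
NEG     -> [10, -27]
PUSH 7  -> [10, -27, 7]
SWAP    -> [10, 7, -27]
OVER    -> [10, 7, -27, 7]
OVER    -> [10, 7, -27, 7, -27]
MOD     -> [10, 7, -27, 7]
STORE 1 -> [10, 7, -27]
SWAP    -> [10, -27, 7]
STORE 0 -> [10, -27]
MUL     -> [-270]
LOAD 1  -> [-270, 7]
STORE 0 -> [-270]
PUSH 12 -> [-270, 12]
MUL     -> [-3240]
LOAD 0  -> [-3240, 7]
MUL     -> [-22680]
PUSH -6 -> [-22680, -6]
SUB     -> [-22674]
PUSH 7  -> [-22674, 7]
DUP     -> [-22674, 7, 7]
STORE 1 -> [-22674, 7]
PUSH -8 -> [-22674, 7, -8]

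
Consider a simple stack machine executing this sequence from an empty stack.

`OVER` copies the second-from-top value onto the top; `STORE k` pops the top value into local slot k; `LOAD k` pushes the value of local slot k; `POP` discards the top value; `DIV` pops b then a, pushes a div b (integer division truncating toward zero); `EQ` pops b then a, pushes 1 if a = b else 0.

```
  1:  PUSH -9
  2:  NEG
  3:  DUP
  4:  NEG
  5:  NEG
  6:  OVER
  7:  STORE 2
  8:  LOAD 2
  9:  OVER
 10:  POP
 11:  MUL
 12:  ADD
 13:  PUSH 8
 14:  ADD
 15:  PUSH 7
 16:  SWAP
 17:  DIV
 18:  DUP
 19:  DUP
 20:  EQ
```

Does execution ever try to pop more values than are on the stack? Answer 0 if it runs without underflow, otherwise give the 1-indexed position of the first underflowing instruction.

PUSH -9 -> -9
NEG     -> 9
DUP     -> 9 9
NEG     -> 9 -9
NEG     -> 9 9
OVER    -> 9 9 9
STORE 2 -> 9 9
LOAD 2  -> 9 9 9
OVER    -> 9 9 9 9
POP     -> 9 9 9
MUL     -> 9 81
ADD     -> 90
PUSH 8  -> 90 8
ADD     -> 98
PUSH 7  -> 98 7
SWAP    -> 7 98
DIV     -> 0
DUP     -> 0 0
DUP     -> 0 0 0
EQ      -> 0 1

0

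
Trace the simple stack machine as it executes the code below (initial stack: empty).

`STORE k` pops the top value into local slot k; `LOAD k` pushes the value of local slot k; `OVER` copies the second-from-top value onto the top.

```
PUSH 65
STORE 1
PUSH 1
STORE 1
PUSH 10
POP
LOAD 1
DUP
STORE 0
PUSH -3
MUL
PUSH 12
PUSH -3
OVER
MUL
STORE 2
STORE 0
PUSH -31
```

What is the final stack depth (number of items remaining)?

2

PUSH 65  → 65
STORE 1  → (empty)
PUSH 1   → 1
STORE 1  → (empty)
PUSH 10  → 10
POP      → (empty)
LOAD 1   → 1
DUP      → 1 1
STORE 0  → 1
PUSH -3  → 1 -3
MUL      → -3
PUSH 12  → -3 12
PUSH -3  → -3 12 -3
OVER     → -3 12 -3 12
MUL      → -3 12 -36
STORE 2  → -3 12
STORE 0  → -3
PUSH -31 → -3 -31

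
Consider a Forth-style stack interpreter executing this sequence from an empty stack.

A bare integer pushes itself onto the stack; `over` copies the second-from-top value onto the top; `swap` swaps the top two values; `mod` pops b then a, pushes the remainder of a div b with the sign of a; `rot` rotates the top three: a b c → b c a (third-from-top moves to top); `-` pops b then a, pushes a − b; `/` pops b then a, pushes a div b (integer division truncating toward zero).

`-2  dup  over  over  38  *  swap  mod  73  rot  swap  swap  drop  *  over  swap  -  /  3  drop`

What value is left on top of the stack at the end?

-2    -2
dup   -2 -2
over  -2 -2 -2
over  -2 -2 -2 -2
38    -2 -2 -2 -2 38
*     -2 -2 -2 -76
swap  -2 -2 -76 -2
mod   -2 -2 0
73    -2 -2 0 73
rot   -2 0 73 -2
swap  -2 0 -2 73
swap  -2 0 73 -2
drop  -2 0 73
*     -2 0
over  -2 0 -2
swap  -2 -2 0
-     -2 -2
/     1
3     1 3
drop  1

1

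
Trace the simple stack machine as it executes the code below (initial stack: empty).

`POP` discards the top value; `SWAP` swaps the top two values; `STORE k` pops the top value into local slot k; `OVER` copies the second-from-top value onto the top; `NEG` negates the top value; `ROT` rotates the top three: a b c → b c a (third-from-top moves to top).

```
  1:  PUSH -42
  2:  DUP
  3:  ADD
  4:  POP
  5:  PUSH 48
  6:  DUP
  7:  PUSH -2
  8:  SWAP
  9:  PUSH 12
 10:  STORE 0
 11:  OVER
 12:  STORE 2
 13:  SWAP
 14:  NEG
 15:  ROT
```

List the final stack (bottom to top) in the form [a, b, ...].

[48, 2, 48]

PUSH -42 : [-42]
DUP      : [-42, -42]
ADD      : [-84]
POP      : []
PUSH 48  : [48]
DUP      : [48, 48]
PUSH -2  : [48, 48, -2]
SWAP     : [48, -2, 48]
PUSH 12  : [48, -2, 48, 12]
STORE 0  : [48, -2, 48]
OVER     : [48, -2, 48, -2]
STORE 2  : [48, -2, 48]
SWAP     : [48, 48, -2]
NEG      : [48, 48, 2]
ROT      : [48, 2, 48]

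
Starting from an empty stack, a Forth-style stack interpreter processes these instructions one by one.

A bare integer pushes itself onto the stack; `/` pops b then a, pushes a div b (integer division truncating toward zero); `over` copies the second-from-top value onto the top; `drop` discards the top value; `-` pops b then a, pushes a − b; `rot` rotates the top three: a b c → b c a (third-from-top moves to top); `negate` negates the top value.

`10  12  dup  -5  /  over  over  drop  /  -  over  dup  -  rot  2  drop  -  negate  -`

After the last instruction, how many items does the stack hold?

10     : [10]
12     : [10, 12]
dup    : [10, 12, 12]
-5     : [10, 12, 12, -5]
/      : [10, 12, -2]
over   : [10, 12, -2, 12]
over   : [10, 12, -2, 12, -2]
drop   : [10, 12, -2, 12]
/      : [10, 12, 0]
-      : [10, 12]
over   : [10, 12, 10]
dup    : [10, 12, 10, 10]
-      : [10, 12, 0]
rot    : [12, 0, 10]
2      : [12, 0, 10, 2]
drop   : [12, 0, 10]
-      : [12, -10]
negate : [12, 10]
-      : [2]

1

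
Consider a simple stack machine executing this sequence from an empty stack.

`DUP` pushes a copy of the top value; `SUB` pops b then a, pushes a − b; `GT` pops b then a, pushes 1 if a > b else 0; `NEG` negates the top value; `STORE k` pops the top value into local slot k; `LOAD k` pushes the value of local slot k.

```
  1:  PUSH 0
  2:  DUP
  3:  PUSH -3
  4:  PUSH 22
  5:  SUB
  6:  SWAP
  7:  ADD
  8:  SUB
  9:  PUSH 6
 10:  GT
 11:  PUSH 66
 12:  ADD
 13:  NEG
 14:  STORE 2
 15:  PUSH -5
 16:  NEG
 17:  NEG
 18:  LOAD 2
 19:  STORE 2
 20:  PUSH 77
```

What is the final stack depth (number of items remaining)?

PUSH 0  : 0
DUP     : 0 0
PUSH -3 : 0 0 -3
PUSH 22 : 0 0 -3 22
SUB     : 0 0 -25
SWAP    : 0 -25 0
ADD     : 0 -25
SUB     : 25
PUSH 6  : 25 6
GT      : 1
PUSH 66 : 1 66
ADD     : 67
NEG     : -67
STORE 2 : (empty)
PUSH -5 : -5
NEG     : 5
NEG     : -5
LOAD 2  : -5 -67
STORE 2 : -5
PUSH 77 : -5 77

2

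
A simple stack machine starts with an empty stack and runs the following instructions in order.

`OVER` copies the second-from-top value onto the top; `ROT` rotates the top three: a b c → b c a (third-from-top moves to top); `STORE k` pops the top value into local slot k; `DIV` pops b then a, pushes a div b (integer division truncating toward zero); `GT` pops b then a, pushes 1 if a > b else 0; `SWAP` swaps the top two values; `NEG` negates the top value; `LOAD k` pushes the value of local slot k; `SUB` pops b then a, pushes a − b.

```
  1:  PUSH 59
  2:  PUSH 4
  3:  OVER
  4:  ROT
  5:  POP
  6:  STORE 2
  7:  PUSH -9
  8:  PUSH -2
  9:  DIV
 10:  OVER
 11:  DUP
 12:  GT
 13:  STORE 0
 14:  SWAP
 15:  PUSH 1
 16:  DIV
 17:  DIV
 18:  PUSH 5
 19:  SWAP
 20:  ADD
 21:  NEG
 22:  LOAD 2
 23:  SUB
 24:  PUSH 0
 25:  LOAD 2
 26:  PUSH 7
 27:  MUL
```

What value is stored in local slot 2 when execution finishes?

PUSH 59 : [59]
PUSH 4  : [59, 4]
OVER    : [59, 4, 59]
ROT     : [4, 59, 59]
POP     : [4, 59]
STORE 2 : [4]
PUSH -9 : [4, -9]
PUSH -2 : [4, -9, -2]
DIV     : [4, 4]
OVER    : [4, 4, 4]
DUP     : [4, 4, 4, 4]
GT      : [4, 4, 0]
STORE 0 : [4, 4]
SWAP    : [4, 4]
PUSH 1  : [4, 4, 1]
DIV     : [4, 4]
DIV     : [1]
PUSH 5  : [1, 5]
SWAP    : [5, 1]
ADD     : [6]
NEG     : [-6]
LOAD 2  : [-6, 59]
SUB     : [-65]
PUSH 0  : [-65, 0]
LOAD 2  : [-65, 0, 59]
PUSH 7  : [-65, 0, 59, 7]
MUL     : [-65, 0, 413]

59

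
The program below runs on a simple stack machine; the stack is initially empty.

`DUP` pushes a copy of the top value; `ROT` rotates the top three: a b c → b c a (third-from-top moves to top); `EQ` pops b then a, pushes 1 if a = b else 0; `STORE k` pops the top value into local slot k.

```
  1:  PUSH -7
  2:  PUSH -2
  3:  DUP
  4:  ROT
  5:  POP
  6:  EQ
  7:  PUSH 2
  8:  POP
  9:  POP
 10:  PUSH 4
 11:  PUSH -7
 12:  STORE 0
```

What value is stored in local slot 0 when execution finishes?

PUSH -7  [-7]
PUSH -2  [-7, -2]
DUP      [-7, -2, -2]
ROT      [-2, -2, -7]
POP      [-2, -2]
EQ       [1]
PUSH 2   [1, 2]
POP      [1]
POP      []
PUSH 4   [4]
PUSH -7  [4, -7]
STORE 0  [4]

-7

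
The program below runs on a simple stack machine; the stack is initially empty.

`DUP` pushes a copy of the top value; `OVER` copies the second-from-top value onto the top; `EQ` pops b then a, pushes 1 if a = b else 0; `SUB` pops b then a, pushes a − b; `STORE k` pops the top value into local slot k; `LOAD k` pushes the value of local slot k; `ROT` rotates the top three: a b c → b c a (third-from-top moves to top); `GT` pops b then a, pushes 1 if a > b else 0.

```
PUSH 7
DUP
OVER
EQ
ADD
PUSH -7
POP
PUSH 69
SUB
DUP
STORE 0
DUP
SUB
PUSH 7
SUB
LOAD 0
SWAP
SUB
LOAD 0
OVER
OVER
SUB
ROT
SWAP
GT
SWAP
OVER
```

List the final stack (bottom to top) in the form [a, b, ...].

[0, -61, 0]

PUSH 7   [7]
DUP      [7, 7]
OVER     [7, 7, 7]
EQ       [7, 1]
ADD      [8]
PUSH -7  [8, -7]
POP      [8]
PUSH 69  [8, 69]
SUB      [-61]
DUP      [-61, -61]
STORE 0  [-61]
DUP      [-61, -61]
SUB      [0]
PUSH 7   [0, 7]
SUB      [-7]
LOAD 0   [-7, -61]
SWAP     [-61, -7]
SUB      [-54]
LOAD 0   [-54, -61]
OVER     [-54, -61, -54]
OVER     [-54, -61, -54, -61]
SUB      [-54, -61, 7]
ROT      [-61, 7, -54]
SWAP     [-61, -54, 7]
GT       [-61, 0]
SWAP     [0, -61]
OVER     [0, -61, 0]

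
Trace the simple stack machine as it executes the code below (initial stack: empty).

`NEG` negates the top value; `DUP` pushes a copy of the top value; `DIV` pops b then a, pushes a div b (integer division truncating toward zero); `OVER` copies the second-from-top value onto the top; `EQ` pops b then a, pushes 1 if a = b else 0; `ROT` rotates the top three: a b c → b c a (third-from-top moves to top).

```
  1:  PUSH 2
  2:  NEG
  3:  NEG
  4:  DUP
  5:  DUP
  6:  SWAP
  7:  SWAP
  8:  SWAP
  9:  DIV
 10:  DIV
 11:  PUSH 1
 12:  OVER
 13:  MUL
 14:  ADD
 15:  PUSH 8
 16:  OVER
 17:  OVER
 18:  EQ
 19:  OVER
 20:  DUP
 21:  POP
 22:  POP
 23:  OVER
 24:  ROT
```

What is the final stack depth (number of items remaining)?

PUSH 2 : 2
NEG    : -2
NEG    : 2
DUP    : 2 2
DUP    : 2 2 2
SWAP   : 2 2 2
SWAP   : 2 2 2
SWAP   : 2 2 2
DIV    : 2 1
DIV    : 2
PUSH 1 : 2 1
OVER   : 2 1 2
MUL    : 2 2
ADD    : 4
PUSH 8 : 4 8
OVER   : 4 8 4
OVER   : 4 8 4 8
EQ     : 4 8 0
OVER   : 4 8 0 8
DUP    : 4 8 0 8 8
POP    : 4 8 0 8
POP    : 4 8 0
OVER   : 4 8 0 8
ROT    : 4 0 8 8

4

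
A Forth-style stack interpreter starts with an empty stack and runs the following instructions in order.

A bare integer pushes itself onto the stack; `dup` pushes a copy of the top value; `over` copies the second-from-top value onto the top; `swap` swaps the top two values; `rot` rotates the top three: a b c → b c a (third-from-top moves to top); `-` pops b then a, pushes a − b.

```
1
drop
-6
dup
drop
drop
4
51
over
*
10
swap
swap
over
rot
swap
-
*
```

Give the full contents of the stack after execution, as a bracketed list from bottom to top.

1    : [1]
drop : []
-6   : [-6]
dup  : [-6, -6]
drop : [-6]
drop : []
4    : [4]
51   : [4, 51]
over : [4, 51, 4]
*    : [4, 204]
10   : [4, 204, 10]
swap : [4, 10, 204]
swap : [4, 204, 10]
over : [4, 204, 10, 204]
rot  : [4, 10, 204, 204]
swap : [4, 10, 204, 204]
-    : [4, 10, 0]
*    : [4, 0]

[4, 0]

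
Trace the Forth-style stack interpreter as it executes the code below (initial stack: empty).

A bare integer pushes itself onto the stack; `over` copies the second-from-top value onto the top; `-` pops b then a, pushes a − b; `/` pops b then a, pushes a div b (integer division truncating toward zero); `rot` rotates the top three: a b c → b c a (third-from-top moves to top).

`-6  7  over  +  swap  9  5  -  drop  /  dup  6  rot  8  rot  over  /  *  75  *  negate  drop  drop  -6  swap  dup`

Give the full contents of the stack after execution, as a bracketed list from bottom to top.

[-6, 0, 0]

-6     : -6
7      : -6 7
over   : -6 7 -6
+      : -6 1
swap   : 1 -6
9      : 1 -6 9
5      : 1 -6 9 5
-      : 1 -6 4
drop   : 1 -6
/      : 0
dup    : 0 0
6      : 0 0 6
rot    : 0 6 0
8      : 0 6 0 8
rot    : 0 0 8 6
over   : 0 0 8 6 8
/      : 0 0 8 0
*      : 0 0 0
75     : 0 0 0 75
*      : 0 0 0
negate : 0 0 0
drop   : 0 0
drop   : 0
-6     : 0 -6
swap   : -6 0
dup    : -6 0 0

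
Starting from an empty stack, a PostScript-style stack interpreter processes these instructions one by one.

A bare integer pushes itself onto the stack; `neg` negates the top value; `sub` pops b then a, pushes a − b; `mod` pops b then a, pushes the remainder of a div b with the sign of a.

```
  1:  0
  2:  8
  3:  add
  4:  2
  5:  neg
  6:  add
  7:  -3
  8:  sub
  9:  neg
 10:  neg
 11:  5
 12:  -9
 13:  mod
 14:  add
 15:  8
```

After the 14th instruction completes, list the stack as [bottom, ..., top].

[14]

0   → 0
8   → 0 8
add → 8
2   → 8 2
neg → 8 -2
add → 6
-3  → 6 -3
sub → 9
neg → -9
neg → 9
5   → 9 5
-9  → 9 5 -9
mod → 9 5
add → 14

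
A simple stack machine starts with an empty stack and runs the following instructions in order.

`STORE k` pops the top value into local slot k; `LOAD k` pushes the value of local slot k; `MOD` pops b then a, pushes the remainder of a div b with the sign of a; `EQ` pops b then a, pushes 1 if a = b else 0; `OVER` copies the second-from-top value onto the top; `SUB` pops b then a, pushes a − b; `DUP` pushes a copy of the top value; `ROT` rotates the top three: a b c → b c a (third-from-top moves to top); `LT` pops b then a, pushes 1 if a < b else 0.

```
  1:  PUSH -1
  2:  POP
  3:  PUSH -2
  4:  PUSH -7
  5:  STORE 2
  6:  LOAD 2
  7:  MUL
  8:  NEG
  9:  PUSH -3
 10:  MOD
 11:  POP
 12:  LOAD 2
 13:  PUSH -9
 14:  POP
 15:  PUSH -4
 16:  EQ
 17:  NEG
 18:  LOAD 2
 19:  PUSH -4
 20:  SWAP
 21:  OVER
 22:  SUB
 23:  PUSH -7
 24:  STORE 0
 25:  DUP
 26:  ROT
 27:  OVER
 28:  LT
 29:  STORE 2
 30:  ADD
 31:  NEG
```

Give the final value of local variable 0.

-7

PUSH -1  -1
POP      (empty)
PUSH -2  -2
PUSH -7  -2 -7
STORE 2  -2
LOAD 2   -2 -7
MUL      14
NEG      -14
PUSH -3  -14 -3
MOD      -2
POP      (empty)
LOAD 2   -7
PUSH -9  -7 -9
POP      -7
PUSH -4  -7 -4
EQ       0
NEG      0
LOAD 2   0 -7
PUSH -4  0 -7 -4
SWAP     0 -4 -7
OVER     0 -4 -7 -4
SUB      0 -4 -3
PUSH -7  0 -4 -3 -7
STORE 0  0 -4 -3
DUP      0 -4 -3 -3
ROT      0 -3 -3 -4
OVER     0 -3 -3 -4 -3
LT       0 -3 -3 1
STORE 2  0 -3 -3
ADD      0 -6
NEG      0 6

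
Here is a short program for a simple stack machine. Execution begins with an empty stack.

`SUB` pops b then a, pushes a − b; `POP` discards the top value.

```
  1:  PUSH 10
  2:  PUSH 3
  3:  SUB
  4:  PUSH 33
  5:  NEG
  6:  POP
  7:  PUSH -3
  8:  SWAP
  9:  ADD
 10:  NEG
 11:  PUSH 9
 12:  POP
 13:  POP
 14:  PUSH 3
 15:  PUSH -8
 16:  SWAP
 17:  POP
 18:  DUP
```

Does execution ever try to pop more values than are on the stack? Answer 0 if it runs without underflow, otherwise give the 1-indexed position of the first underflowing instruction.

PUSH 10 -> [10]
PUSH 3  -> [10, 3]
SUB     -> [7]
PUSH 33 -> [7, 33]
NEG     -> [7, -33]
POP     -> [7]
PUSH -3 -> [7, -3]
SWAP    -> [-3, 7]
ADD     -> [4]
NEG     -> [-4]
PUSH 9  -> [-4, 9]
POP     -> [-4]
POP     -> []
PUSH 3  -> [3]
PUSH -8 -> [3, -8]
SWAP    -> [-8, 3]
POP     -> [-8]
DUP     -> [-8, -8]

0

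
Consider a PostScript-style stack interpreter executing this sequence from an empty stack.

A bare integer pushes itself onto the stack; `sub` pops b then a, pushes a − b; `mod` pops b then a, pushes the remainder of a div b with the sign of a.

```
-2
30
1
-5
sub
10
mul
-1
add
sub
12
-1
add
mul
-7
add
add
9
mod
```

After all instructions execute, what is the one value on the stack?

-4

-2  : -2
30  : -2 30
1   : -2 30 1
-5  : -2 30 1 -5
sub : -2 30 6
10  : -2 30 6 10
mul : -2 30 60
-1  : -2 30 60 -1
add : -2 30 59
sub : -2 -29
12  : -2 -29 12
-1  : -2 -29 12 -1
add : -2 -29 11
mul : -2 -319
-7  : -2 -319 -7
add : -2 -326
add : -328
9   : -328 9
mod : -4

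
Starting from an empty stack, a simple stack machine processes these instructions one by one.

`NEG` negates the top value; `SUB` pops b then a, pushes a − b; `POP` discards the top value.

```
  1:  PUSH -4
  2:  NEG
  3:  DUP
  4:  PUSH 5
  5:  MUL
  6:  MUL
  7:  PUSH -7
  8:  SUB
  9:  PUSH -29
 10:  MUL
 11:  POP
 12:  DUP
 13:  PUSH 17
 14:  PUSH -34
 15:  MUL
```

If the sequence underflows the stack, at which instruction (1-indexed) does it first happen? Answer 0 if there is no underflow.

PUSH -4  -> [-4]
NEG      -> [4]
DUP      -> [4, 4]
PUSH 5   -> [4, 4, 5]
MUL      -> [4, 20]
MUL      -> [80]
PUSH -7  -> [80, -7]
SUB      -> [87]
PUSH -29 -> [87, -29]
MUL      -> [-2523]
POP      -> []
DUP  — needs 1 operand, stack has 0 → underflow

12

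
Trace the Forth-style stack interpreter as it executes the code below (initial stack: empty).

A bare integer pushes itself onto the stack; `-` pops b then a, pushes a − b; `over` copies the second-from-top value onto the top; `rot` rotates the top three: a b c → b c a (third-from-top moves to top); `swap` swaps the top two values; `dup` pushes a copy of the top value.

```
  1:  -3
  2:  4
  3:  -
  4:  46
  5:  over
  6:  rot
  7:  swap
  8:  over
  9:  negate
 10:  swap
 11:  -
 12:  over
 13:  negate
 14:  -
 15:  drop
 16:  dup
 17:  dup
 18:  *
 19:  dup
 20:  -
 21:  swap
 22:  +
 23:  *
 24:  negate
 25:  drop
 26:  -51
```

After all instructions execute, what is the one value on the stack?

-51

-3     → [-3]
4      → [-3, 4]
-      → [-7]
46     → [-7, 46]
over   → [-7, 46, -7]
rot    → [46, -7, -7]
swap   → [46, -7, -7]
over   → [46, -7, -7, -7]
negate → [46, -7, -7, 7]
swap   → [46, -7, 7, -7]
-      → [46, -7, 14]
over   → [46, -7, 14, -7]
negate → [46, -7, 14, 7]
-      → [46, -7, 7]
drop   → [46, -7]
dup    → [46, -7, -7]
dup    → [46, -7, -7, -7]
*      → [46, -7, 49]
dup    → [46, -7, 49, 49]
-      → [46, -7, 0]
swap   → [46, 0, -7]
+      → [46, -7]
*      → [-322]
negate → [322]
drop   → []
-51    → [-51]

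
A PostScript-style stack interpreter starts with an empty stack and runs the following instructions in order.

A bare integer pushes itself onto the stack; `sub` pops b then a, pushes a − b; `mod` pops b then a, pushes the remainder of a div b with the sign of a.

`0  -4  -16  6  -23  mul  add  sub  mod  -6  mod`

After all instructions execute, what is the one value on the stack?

0

0   → [0]
-4  → [0, -4]
-16 → [0, -4, -16]
6   → [0, -4, -16, 6]
-23 → [0, -4, -16, 6, -23]
mul → [0, -4, -16, -138]
add → [0, -4, -154]
sub → [0, 150]
mod → [0]
-6  → [0, -6]
mod → [0]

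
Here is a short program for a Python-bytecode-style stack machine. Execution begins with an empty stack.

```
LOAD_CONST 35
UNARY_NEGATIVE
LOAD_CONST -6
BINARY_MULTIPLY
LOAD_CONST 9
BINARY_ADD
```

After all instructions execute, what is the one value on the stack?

LOAD_CONST 35   : [35]
UNARY_NEGATIVE  : [-35]
LOAD_CONST -6   : [-35, -6]
BINARY_MULTIPLY : [210]
LOAD_CONST 9    : [210, 9]
BINARY_ADD      : [219]

219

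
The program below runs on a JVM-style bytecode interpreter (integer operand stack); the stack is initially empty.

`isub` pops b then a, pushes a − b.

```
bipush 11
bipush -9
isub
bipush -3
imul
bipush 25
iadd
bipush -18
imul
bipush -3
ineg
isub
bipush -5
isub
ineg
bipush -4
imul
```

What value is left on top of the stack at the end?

2528

bipush 11   [11]
bipush -9   [11, -9]
isub        [20]
bipush -3   [20, -3]
imul        [-60]
bipush 25   [-60, 25]
iadd        [-35]
bipush -18  [-35, -18]
imul        [630]
bipush -3   [630, -3]
ineg        [630, 3]
isub        [627]
bipush -5   [627, -5]
isub        [632]
ineg        [-632]
bipush -4   [-632, -4]
imul        [2528]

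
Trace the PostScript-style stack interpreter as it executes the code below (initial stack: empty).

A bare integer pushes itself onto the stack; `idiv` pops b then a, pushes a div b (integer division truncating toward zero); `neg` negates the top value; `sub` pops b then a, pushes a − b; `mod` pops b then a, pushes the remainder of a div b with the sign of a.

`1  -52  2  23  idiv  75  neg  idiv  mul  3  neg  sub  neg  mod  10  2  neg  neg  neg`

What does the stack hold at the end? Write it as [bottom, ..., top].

1    -> [1]
-52  -> [1, -52]
2    -> [1, -52, 2]
23   -> [1, -52, 2, 23]
idiv -> [1, -52, 0]
75   -> [1, -52, 0, 75]
neg  -> [1, -52, 0, -75]
idiv -> [1, -52, 0]
mul  -> [1, 0]
3    -> [1, 0, 3]
neg  -> [1, 0, -3]
sub  -> [1, 3]
neg  -> [1, -3]
mod  -> [1]
10   -> [1, 10]
2    -> [1, 10, 2]
neg  -> [1, 10, -2]
neg  -> [1, 10, 2]
neg  -> [1, 10, -2]

[1, 10, -2]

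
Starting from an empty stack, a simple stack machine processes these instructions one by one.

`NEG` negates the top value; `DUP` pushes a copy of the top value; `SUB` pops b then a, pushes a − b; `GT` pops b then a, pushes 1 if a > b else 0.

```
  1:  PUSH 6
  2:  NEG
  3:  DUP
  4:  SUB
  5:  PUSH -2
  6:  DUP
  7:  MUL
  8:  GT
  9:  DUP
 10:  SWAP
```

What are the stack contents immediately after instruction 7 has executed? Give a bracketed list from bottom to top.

[0, 4]

PUSH 6   6
NEG      -6
DUP      -6 -6
SUB      0
PUSH -2  0 -2
DUP      0 -2 -2
MUL      0 4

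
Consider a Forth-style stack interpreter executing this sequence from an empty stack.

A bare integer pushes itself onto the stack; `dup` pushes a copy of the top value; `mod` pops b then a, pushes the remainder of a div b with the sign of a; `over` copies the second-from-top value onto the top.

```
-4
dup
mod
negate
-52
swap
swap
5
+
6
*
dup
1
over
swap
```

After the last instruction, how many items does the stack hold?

5

-4     : [-4]
dup    : [-4, -4]
mod    : [0]
negate : [0]
-52    : [0, -52]
swap   : [-52, 0]
swap   : [0, -52]
5      : [0, -52, 5]
+      : [0, -47]
6      : [0, -47, 6]
*      : [0, -282]
dup    : [0, -282, -282]
1      : [0, -282, -282, 1]
over   : [0, -282, -282, 1, -282]
swap   : [0, -282, -282, -282, 1]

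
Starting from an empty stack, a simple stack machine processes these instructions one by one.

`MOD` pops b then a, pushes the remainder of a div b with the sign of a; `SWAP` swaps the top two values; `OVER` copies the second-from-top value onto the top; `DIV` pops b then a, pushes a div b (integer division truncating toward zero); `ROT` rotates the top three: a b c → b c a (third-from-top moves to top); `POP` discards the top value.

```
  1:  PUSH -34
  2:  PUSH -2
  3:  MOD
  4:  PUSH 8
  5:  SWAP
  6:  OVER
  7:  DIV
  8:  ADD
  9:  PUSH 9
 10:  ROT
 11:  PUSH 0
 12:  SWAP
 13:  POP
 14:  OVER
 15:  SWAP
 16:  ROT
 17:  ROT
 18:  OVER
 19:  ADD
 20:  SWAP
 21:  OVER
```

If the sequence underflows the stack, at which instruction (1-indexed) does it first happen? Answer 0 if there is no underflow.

PUSH -34 → -34
PUSH -2  → -34 -2
MOD      → 0
PUSH 8   → 0 8
SWAP     → 8 0
OVER     → 8 0 8
DIV      → 8 0
ADD      → 8
PUSH 9   → 8 9
ROT  — needs 3 operands, stack has 2 → underflow

10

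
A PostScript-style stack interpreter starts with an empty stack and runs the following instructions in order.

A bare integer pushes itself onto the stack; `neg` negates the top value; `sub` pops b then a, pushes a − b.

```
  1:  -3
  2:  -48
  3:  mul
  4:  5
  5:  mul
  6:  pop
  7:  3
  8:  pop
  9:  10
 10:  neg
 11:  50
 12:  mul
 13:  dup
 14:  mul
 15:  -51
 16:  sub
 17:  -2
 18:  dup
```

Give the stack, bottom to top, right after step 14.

[250000]

-3  -> -3
-48 -> -3 -48
mul -> 144
5   -> 144 5
mul -> 720
pop -> (empty)
3   -> 3
pop -> (empty)
10  -> 10
neg -> -10
50  -> -10 50
mul -> -500
dup -> -500 -500
mul -> 250000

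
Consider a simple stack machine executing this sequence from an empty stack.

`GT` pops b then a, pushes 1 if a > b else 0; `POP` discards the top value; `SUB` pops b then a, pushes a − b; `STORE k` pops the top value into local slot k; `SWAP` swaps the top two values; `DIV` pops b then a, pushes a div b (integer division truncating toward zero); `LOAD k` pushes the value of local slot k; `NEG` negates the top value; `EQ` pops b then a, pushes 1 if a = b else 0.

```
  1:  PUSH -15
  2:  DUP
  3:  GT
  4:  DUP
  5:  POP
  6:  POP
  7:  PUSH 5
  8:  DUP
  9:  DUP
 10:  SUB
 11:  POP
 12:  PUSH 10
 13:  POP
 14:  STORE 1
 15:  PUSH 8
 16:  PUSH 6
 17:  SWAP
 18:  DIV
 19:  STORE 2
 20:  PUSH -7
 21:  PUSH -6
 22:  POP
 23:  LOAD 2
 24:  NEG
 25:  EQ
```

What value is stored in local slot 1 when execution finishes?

PUSH -15 → [-15]
DUP      → [-15, -15]
GT       → [0]
DUP      → [0, 0]
POP      → [0]
POP      → []
PUSH 5   → [5]
DUP      → [5, 5]
DUP      → [5, 5, 5]
SUB      → [5, 0]
POP      → [5]
PUSH 10  → [5, 10]
POP      → [5]
STORE 1  → []
PUSH 8   → [8]
PUSH 6   → [8, 6]
SWAP     → [6, 8]
DIV      → [0]
STORE 2  → []
PUSH -7  → [-7]
PUSH -6  → [-7, -6]
POP      → [-7]
LOAD 2   → [-7, 0]
NEG      → [-7, 0]
EQ       → [0]

5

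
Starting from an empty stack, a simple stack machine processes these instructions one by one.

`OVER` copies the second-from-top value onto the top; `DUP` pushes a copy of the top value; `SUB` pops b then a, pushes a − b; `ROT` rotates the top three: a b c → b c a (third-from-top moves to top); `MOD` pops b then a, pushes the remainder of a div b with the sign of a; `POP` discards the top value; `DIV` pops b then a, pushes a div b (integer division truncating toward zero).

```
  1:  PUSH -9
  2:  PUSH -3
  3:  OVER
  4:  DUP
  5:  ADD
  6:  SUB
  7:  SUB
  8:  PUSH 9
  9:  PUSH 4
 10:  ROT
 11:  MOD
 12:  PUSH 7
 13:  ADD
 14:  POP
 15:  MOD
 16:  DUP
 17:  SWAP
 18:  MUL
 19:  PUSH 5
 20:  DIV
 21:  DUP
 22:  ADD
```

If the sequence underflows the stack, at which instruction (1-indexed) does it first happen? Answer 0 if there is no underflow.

15

PUSH -9  -9
PUSH -3  -9 -3
OVER     -9 -3 -9
DUP      -9 -3 -9 -9
ADD      -9 -3 -18
SUB      -9 15
SUB      -24
PUSH 9   -24 9
PUSH 4   -24 9 4
ROT      9 4 -24
MOD      9 4
PUSH 7   9 4 7
ADD      9 11
POP      9
MOD  — needs 2 operands, stack has 1 → underflow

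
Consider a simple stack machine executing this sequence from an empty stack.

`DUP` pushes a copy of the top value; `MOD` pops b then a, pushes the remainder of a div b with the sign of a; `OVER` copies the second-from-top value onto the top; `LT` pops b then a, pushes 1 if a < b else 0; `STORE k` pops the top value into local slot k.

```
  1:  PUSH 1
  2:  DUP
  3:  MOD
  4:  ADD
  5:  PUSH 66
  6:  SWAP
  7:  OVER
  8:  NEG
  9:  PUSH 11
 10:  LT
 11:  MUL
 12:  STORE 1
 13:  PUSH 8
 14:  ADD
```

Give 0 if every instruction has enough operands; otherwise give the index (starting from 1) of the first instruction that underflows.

PUSH 1 -> 1
DUP    -> 1 1
MOD    -> 0
ADD  — needs 2 operands, stack has 1 → underflow

4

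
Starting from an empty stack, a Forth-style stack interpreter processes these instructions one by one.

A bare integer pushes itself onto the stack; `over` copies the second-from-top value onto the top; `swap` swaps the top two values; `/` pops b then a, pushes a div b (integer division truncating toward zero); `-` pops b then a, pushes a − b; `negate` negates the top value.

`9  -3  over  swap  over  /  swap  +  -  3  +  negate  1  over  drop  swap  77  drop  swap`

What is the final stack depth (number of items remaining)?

9      → [9]
-3     → [9, -3]
over   → [9, -3, 9]
swap   → [9, 9, -3]
over   → [9, 9, -3, 9]
/      → [9, 9, 0]
swap   → [9, 0, 9]
+      → [9, 9]
-      → [0]
3      → [0, 3]
+      → [3]
negate → [-3]
1      → [-3, 1]
over   → [-3, 1, -3]
drop   → [-3, 1]
swap   → [1, -3]
77     → [1, -3, 77]
drop   → [1, -3]
swap   → [-3, 1]

2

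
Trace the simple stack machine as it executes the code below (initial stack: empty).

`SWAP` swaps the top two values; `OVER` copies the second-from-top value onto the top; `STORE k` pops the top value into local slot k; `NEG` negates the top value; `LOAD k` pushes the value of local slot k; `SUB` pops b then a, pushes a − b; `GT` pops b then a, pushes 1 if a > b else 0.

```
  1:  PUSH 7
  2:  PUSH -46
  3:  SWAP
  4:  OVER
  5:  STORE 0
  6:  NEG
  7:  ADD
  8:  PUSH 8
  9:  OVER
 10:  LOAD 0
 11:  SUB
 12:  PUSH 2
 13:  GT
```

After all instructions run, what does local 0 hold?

PUSH 7   : [7]
PUSH -46 : [7, -46]
SWAP     : [-46, 7]
OVER     : [-46, 7, -46]
STORE 0  : [-46, 7]
NEG      : [-46, -7]
ADD      : [-53]
PUSH 8   : [-53, 8]
OVER     : [-53, 8, -53]
LOAD 0   : [-53, 8, -53, -46]
SUB      : [-53, 8, -7]
PUSH 2   : [-53, 8, -7, 2]
GT       : [-53, 8, 0]

-46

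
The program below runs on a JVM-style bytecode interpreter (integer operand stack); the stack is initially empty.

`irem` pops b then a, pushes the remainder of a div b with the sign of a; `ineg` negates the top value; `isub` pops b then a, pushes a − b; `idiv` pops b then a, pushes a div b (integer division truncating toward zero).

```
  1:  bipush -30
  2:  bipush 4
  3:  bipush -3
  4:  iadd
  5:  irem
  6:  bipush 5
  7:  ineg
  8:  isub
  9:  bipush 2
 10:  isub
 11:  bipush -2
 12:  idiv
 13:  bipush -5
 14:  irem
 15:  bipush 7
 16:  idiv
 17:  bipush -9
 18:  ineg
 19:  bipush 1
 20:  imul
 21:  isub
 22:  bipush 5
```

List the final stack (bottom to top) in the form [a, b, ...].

bipush -30 : [-30]
bipush 4   : [-30, 4]
bipush -3  : [-30, 4, -3]
iadd       : [-30, 1]
irem       : [0]
bipush 5   : [0, 5]
ineg       : [0, -5]
isub       : [5]
bipush 2   : [5, 2]
isub       : [3]
bipush -2  : [3, -2]
idiv       : [-1]
bipush -5  : [-1, -5]
irem       : [-1]
bipush 7   : [-1, 7]
idiv       : [0]
bipush -9  : [0, -9]
ineg       : [0, 9]
bipush 1   : [0, 9, 1]
imul       : [0, 9]
isub       : [-9]
bipush 5   : [-9, 5]

[-9, 5]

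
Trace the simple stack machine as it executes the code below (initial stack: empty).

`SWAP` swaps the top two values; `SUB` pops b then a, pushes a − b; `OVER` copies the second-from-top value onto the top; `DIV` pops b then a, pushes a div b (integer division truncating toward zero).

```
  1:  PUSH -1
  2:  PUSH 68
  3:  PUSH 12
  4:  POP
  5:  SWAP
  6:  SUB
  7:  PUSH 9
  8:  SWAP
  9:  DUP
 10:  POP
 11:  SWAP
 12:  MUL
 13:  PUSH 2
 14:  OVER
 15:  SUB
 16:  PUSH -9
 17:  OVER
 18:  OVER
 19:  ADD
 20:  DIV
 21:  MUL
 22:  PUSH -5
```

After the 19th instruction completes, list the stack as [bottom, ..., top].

PUSH -1  [-1]
PUSH 68  [-1, 68]
PUSH 12  [-1, 68, 12]
POP      [-1, 68]
SWAP     [68, -1]
SUB      [69]
PUSH 9   [69, 9]
SWAP     [9, 69]
DUP      [9, 69, 69]
POP      [9, 69]
SWAP     [69, 9]
MUL      [621]
PUSH 2   [621, 2]
OVER     [621, 2, 621]
SUB      [621, -619]
PUSH -9  [621, -619, -9]
OVER     [621, -619, -9, -619]
OVER     [621, -619, -9, -619, -9]
ADD      [621, -619, -9, -628]

[621, -619, -9, -628]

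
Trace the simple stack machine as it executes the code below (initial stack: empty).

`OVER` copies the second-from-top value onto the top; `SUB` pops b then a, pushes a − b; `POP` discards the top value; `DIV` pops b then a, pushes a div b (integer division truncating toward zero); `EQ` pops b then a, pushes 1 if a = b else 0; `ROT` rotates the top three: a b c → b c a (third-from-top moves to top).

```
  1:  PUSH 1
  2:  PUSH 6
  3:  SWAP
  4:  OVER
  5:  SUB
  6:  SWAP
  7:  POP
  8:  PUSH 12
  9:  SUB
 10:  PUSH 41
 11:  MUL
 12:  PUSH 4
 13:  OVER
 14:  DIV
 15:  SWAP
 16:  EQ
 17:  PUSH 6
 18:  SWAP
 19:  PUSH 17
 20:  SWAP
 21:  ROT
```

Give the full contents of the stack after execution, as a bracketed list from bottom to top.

PUSH 1  → [1]
PUSH 6  → [1, 6]
SWAP    → [6, 1]
OVER    → [6, 1, 6]
SUB     → [6, -5]
SWAP    → [-5, 6]
POP     → [-5]
PUSH 12 → [-5, 12]
SUB     → [-17]
PUSH 41 → [-17, 41]
MUL     → [-697]
PUSH 4  → [-697, 4]
OVER    → [-697, 4, -697]
DIV     → [-697, 0]
SWAP    → [0, -697]
EQ      → [0]
PUSH 6  → [0, 6]
SWAP    → [6, 0]
PUSH 17 → [6, 0, 17]
SWAP    → [6, 17, 0]
ROT     → [17, 0, 6]

[17, 0, 6]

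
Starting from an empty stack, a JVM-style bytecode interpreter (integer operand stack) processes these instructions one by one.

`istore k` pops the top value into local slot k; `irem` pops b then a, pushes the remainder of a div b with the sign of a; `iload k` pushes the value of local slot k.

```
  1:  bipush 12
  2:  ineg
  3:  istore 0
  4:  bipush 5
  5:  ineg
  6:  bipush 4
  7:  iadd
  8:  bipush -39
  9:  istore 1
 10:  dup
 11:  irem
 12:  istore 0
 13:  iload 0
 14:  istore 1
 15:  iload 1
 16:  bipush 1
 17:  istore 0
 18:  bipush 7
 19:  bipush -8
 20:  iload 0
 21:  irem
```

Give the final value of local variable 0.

bipush 12  → 12
ineg       → -12
istore 0   → (empty)
bipush 5   → 5
ineg       → -5
bipush 4   → -5 4
iadd       → -1
bipush -39 → -1 -39
istore 1   → -1
dup        → -1 -1
irem       → 0
istore 0   → (empty)
iload 0    → 0
istore 1   → (empty)
iload 1    → 0
bipush 1   → 0 1
istore 0   → 0
bipush 7   → 0 7
bipush -8  → 0 7 -8
iload 0    → 0 7 -8 1
irem       → 0 7 0

1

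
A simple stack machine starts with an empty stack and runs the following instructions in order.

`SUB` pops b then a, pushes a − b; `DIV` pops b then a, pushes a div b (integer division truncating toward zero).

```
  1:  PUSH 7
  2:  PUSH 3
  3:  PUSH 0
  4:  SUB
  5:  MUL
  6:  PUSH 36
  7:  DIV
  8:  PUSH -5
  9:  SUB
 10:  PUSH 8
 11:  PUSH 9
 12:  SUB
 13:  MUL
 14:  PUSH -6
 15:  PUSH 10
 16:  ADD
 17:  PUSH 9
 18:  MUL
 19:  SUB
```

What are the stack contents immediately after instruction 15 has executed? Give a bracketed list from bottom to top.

PUSH 7  : 7
PUSH 3  : 7 3
PUSH 0  : 7 3 0
SUB     : 7 3
MUL     : 21
PUSH 36 : 21 36
DIV     : 0
PUSH -5 : 0 -5
SUB     : 5
PUSH 8  : 5 8
PUSH 9  : 5 8 9
SUB     : 5 -1
MUL     : -5
PUSH -6 : -5 -6
PUSH 10 : -5 -6 10

[-5, -6, 10]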